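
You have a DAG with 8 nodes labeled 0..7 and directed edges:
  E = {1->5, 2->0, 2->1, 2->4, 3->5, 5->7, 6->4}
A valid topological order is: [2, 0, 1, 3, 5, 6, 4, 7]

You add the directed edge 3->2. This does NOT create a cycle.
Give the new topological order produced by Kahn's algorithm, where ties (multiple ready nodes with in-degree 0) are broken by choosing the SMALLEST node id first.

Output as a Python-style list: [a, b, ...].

Old toposort: [2, 0, 1, 3, 5, 6, 4, 7]
Added edge: 3->2
Position of 3 (3) > position of 2 (0). Must reorder: 3 must now come before 2.
Run Kahn's algorithm (break ties by smallest node id):
  initial in-degrees: [1, 1, 1, 0, 2, 2, 0, 1]
  ready (indeg=0): [3, 6]
  pop 3: indeg[2]->0; indeg[5]->1 | ready=[2, 6] | order so far=[3]
  pop 2: indeg[0]->0; indeg[1]->0; indeg[4]->1 | ready=[0, 1, 6] | order so far=[3, 2]
  pop 0: no out-edges | ready=[1, 6] | order so far=[3, 2, 0]
  pop 1: indeg[5]->0 | ready=[5, 6] | order so far=[3, 2, 0, 1]
  pop 5: indeg[7]->0 | ready=[6, 7] | order so far=[3, 2, 0, 1, 5]
  pop 6: indeg[4]->0 | ready=[4, 7] | order so far=[3, 2, 0, 1, 5, 6]
  pop 4: no out-edges | ready=[7] | order so far=[3, 2, 0, 1, 5, 6, 4]
  pop 7: no out-edges | ready=[] | order so far=[3, 2, 0, 1, 5, 6, 4, 7]
  Result: [3, 2, 0, 1, 5, 6, 4, 7]

Answer: [3, 2, 0, 1, 5, 6, 4, 7]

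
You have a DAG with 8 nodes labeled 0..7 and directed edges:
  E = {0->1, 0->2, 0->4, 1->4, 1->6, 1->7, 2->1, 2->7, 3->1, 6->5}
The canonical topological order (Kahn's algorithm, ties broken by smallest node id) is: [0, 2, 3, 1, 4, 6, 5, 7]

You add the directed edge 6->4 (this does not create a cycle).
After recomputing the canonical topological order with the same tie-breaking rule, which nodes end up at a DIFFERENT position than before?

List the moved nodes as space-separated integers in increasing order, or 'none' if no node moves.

Old toposort: [0, 2, 3, 1, 4, 6, 5, 7]
Added edge 6->4
Recompute Kahn (smallest-id tiebreak):
  initial in-degrees: [0, 3, 1, 0, 3, 1, 1, 2]
  ready (indeg=0): [0, 3]
  pop 0: indeg[1]->2; indeg[2]->0; indeg[4]->2 | ready=[2, 3] | order so far=[0]
  pop 2: indeg[1]->1; indeg[7]->1 | ready=[3] | order so far=[0, 2]
  pop 3: indeg[1]->0 | ready=[1] | order so far=[0, 2, 3]
  pop 1: indeg[4]->1; indeg[6]->0; indeg[7]->0 | ready=[6, 7] | order so far=[0, 2, 3, 1]
  pop 6: indeg[4]->0; indeg[5]->0 | ready=[4, 5, 7] | order so far=[0, 2, 3, 1, 6]
  pop 4: no out-edges | ready=[5, 7] | order so far=[0, 2, 3, 1, 6, 4]
  pop 5: no out-edges | ready=[7] | order so far=[0, 2, 3, 1, 6, 4, 5]
  pop 7: no out-edges | ready=[] | order so far=[0, 2, 3, 1, 6, 4, 5, 7]
New canonical toposort: [0, 2, 3, 1, 6, 4, 5, 7]
Compare positions:
  Node 0: index 0 -> 0 (same)
  Node 1: index 3 -> 3 (same)
  Node 2: index 1 -> 1 (same)
  Node 3: index 2 -> 2 (same)
  Node 4: index 4 -> 5 (moved)
  Node 5: index 6 -> 6 (same)
  Node 6: index 5 -> 4 (moved)
  Node 7: index 7 -> 7 (same)
Nodes that changed position: 4 6

Answer: 4 6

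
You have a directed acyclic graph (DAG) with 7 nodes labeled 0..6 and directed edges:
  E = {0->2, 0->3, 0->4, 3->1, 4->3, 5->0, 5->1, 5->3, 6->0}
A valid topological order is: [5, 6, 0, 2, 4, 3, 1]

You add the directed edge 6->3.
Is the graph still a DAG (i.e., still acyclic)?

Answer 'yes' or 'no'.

Given toposort: [5, 6, 0, 2, 4, 3, 1]
Position of 6: index 1; position of 3: index 5
New edge 6->3: forward
Forward edge: respects the existing order. Still a DAG, same toposort still valid.
Still a DAG? yes

Answer: yes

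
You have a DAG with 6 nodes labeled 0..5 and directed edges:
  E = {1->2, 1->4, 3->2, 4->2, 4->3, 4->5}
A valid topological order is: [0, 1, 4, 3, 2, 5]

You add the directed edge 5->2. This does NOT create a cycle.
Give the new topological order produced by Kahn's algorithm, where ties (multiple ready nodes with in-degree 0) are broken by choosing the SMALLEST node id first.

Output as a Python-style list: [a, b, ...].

Old toposort: [0, 1, 4, 3, 2, 5]
Added edge: 5->2
Position of 5 (5) > position of 2 (4). Must reorder: 5 must now come before 2.
Run Kahn's algorithm (break ties by smallest node id):
  initial in-degrees: [0, 0, 4, 1, 1, 1]
  ready (indeg=0): [0, 1]
  pop 0: no out-edges | ready=[1] | order so far=[0]
  pop 1: indeg[2]->3; indeg[4]->0 | ready=[4] | order so far=[0, 1]
  pop 4: indeg[2]->2; indeg[3]->0; indeg[5]->0 | ready=[3, 5] | order so far=[0, 1, 4]
  pop 3: indeg[2]->1 | ready=[5] | order so far=[0, 1, 4, 3]
  pop 5: indeg[2]->0 | ready=[2] | order so far=[0, 1, 4, 3, 5]
  pop 2: no out-edges | ready=[] | order so far=[0, 1, 4, 3, 5, 2]
  Result: [0, 1, 4, 3, 5, 2]

Answer: [0, 1, 4, 3, 5, 2]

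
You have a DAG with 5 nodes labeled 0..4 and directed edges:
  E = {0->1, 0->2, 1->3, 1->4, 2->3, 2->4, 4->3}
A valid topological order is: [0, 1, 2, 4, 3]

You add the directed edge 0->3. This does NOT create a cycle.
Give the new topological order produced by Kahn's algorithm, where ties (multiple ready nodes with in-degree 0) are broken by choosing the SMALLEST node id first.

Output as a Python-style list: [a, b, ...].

Old toposort: [0, 1, 2, 4, 3]
Added edge: 0->3
Position of 0 (0) < position of 3 (4). Old order still valid.
Run Kahn's algorithm (break ties by smallest node id):
  initial in-degrees: [0, 1, 1, 4, 2]
  ready (indeg=0): [0]
  pop 0: indeg[1]->0; indeg[2]->0; indeg[3]->3 | ready=[1, 2] | order so far=[0]
  pop 1: indeg[3]->2; indeg[4]->1 | ready=[2] | order so far=[0, 1]
  pop 2: indeg[3]->1; indeg[4]->0 | ready=[4] | order so far=[0, 1, 2]
  pop 4: indeg[3]->0 | ready=[3] | order so far=[0, 1, 2, 4]
  pop 3: no out-edges | ready=[] | order so far=[0, 1, 2, 4, 3]
  Result: [0, 1, 2, 4, 3]

Answer: [0, 1, 2, 4, 3]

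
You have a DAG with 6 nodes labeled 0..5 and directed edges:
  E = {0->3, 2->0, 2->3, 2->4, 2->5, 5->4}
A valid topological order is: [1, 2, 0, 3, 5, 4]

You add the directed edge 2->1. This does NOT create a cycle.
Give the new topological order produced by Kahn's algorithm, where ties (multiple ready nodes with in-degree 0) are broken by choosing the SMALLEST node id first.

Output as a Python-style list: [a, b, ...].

Answer: [2, 0, 1, 3, 5, 4]

Derivation:
Old toposort: [1, 2, 0, 3, 5, 4]
Added edge: 2->1
Position of 2 (1) > position of 1 (0). Must reorder: 2 must now come before 1.
Run Kahn's algorithm (break ties by smallest node id):
  initial in-degrees: [1, 1, 0, 2, 2, 1]
  ready (indeg=0): [2]
  pop 2: indeg[0]->0; indeg[1]->0; indeg[3]->1; indeg[4]->1; indeg[5]->0 | ready=[0, 1, 5] | order so far=[2]
  pop 0: indeg[3]->0 | ready=[1, 3, 5] | order so far=[2, 0]
  pop 1: no out-edges | ready=[3, 5] | order so far=[2, 0, 1]
  pop 3: no out-edges | ready=[5] | order so far=[2, 0, 1, 3]
  pop 5: indeg[4]->0 | ready=[4] | order so far=[2, 0, 1, 3, 5]
  pop 4: no out-edges | ready=[] | order so far=[2, 0, 1, 3, 5, 4]
  Result: [2, 0, 1, 3, 5, 4]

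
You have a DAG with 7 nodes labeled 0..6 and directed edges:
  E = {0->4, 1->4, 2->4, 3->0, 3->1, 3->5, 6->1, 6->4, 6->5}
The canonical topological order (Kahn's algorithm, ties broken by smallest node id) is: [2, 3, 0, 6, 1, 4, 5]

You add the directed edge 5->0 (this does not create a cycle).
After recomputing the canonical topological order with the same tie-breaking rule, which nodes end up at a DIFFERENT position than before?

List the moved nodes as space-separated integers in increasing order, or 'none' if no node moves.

Answer: 0 1 4 5 6

Derivation:
Old toposort: [2, 3, 0, 6, 1, 4, 5]
Added edge 5->0
Recompute Kahn (smallest-id tiebreak):
  initial in-degrees: [2, 2, 0, 0, 4, 2, 0]
  ready (indeg=0): [2, 3, 6]
  pop 2: indeg[4]->3 | ready=[3, 6] | order so far=[2]
  pop 3: indeg[0]->1; indeg[1]->1; indeg[5]->1 | ready=[6] | order so far=[2, 3]
  pop 6: indeg[1]->0; indeg[4]->2; indeg[5]->0 | ready=[1, 5] | order so far=[2, 3, 6]
  pop 1: indeg[4]->1 | ready=[5] | order so far=[2, 3, 6, 1]
  pop 5: indeg[0]->0 | ready=[0] | order so far=[2, 3, 6, 1, 5]
  pop 0: indeg[4]->0 | ready=[4] | order so far=[2, 3, 6, 1, 5, 0]
  pop 4: no out-edges | ready=[] | order so far=[2, 3, 6, 1, 5, 0, 4]
New canonical toposort: [2, 3, 6, 1, 5, 0, 4]
Compare positions:
  Node 0: index 2 -> 5 (moved)
  Node 1: index 4 -> 3 (moved)
  Node 2: index 0 -> 0 (same)
  Node 3: index 1 -> 1 (same)
  Node 4: index 5 -> 6 (moved)
  Node 5: index 6 -> 4 (moved)
  Node 6: index 3 -> 2 (moved)
Nodes that changed position: 0 1 4 5 6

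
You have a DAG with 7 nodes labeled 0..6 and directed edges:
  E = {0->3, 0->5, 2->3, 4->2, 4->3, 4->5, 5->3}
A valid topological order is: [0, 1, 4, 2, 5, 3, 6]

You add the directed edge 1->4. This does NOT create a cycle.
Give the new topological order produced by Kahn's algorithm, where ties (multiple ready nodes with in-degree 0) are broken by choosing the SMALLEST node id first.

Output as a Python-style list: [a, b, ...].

Answer: [0, 1, 4, 2, 5, 3, 6]

Derivation:
Old toposort: [0, 1, 4, 2, 5, 3, 6]
Added edge: 1->4
Position of 1 (1) < position of 4 (2). Old order still valid.
Run Kahn's algorithm (break ties by smallest node id):
  initial in-degrees: [0, 0, 1, 4, 1, 2, 0]
  ready (indeg=0): [0, 1, 6]
  pop 0: indeg[3]->3; indeg[5]->1 | ready=[1, 6] | order so far=[0]
  pop 1: indeg[4]->0 | ready=[4, 6] | order so far=[0, 1]
  pop 4: indeg[2]->0; indeg[3]->2; indeg[5]->0 | ready=[2, 5, 6] | order so far=[0, 1, 4]
  pop 2: indeg[3]->1 | ready=[5, 6] | order so far=[0, 1, 4, 2]
  pop 5: indeg[3]->0 | ready=[3, 6] | order so far=[0, 1, 4, 2, 5]
  pop 3: no out-edges | ready=[6] | order so far=[0, 1, 4, 2, 5, 3]
  pop 6: no out-edges | ready=[] | order so far=[0, 1, 4, 2, 5, 3, 6]
  Result: [0, 1, 4, 2, 5, 3, 6]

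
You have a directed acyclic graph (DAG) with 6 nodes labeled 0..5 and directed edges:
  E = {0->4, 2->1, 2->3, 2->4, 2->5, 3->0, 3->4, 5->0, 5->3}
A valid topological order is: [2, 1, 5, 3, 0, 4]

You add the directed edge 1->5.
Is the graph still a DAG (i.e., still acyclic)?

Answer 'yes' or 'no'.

Given toposort: [2, 1, 5, 3, 0, 4]
Position of 1: index 1; position of 5: index 2
New edge 1->5: forward
Forward edge: respects the existing order. Still a DAG, same toposort still valid.
Still a DAG? yes

Answer: yes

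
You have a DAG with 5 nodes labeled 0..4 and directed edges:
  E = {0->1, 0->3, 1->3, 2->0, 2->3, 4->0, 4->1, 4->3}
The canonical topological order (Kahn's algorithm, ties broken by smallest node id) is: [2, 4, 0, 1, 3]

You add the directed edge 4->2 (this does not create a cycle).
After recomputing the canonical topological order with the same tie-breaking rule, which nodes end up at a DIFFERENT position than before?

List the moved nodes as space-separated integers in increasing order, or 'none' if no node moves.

Old toposort: [2, 4, 0, 1, 3]
Added edge 4->2
Recompute Kahn (smallest-id tiebreak):
  initial in-degrees: [2, 2, 1, 4, 0]
  ready (indeg=0): [4]
  pop 4: indeg[0]->1; indeg[1]->1; indeg[2]->0; indeg[3]->3 | ready=[2] | order so far=[4]
  pop 2: indeg[0]->0; indeg[3]->2 | ready=[0] | order so far=[4, 2]
  pop 0: indeg[1]->0; indeg[3]->1 | ready=[1] | order so far=[4, 2, 0]
  pop 1: indeg[3]->0 | ready=[3] | order so far=[4, 2, 0, 1]
  pop 3: no out-edges | ready=[] | order so far=[4, 2, 0, 1, 3]
New canonical toposort: [4, 2, 0, 1, 3]
Compare positions:
  Node 0: index 2 -> 2 (same)
  Node 1: index 3 -> 3 (same)
  Node 2: index 0 -> 1 (moved)
  Node 3: index 4 -> 4 (same)
  Node 4: index 1 -> 0 (moved)
Nodes that changed position: 2 4

Answer: 2 4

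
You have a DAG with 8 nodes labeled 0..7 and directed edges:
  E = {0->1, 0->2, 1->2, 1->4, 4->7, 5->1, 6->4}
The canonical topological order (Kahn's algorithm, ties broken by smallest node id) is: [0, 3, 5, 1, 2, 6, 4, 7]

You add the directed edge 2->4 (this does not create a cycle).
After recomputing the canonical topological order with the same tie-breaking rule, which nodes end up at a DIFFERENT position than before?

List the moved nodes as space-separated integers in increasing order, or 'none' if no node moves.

Old toposort: [0, 3, 5, 1, 2, 6, 4, 7]
Added edge 2->4
Recompute Kahn (smallest-id tiebreak):
  initial in-degrees: [0, 2, 2, 0, 3, 0, 0, 1]
  ready (indeg=0): [0, 3, 5, 6]
  pop 0: indeg[1]->1; indeg[2]->1 | ready=[3, 5, 6] | order so far=[0]
  pop 3: no out-edges | ready=[5, 6] | order so far=[0, 3]
  pop 5: indeg[1]->0 | ready=[1, 6] | order so far=[0, 3, 5]
  pop 1: indeg[2]->0; indeg[4]->2 | ready=[2, 6] | order so far=[0, 3, 5, 1]
  pop 2: indeg[4]->1 | ready=[6] | order so far=[0, 3, 5, 1, 2]
  pop 6: indeg[4]->0 | ready=[4] | order so far=[0, 3, 5, 1, 2, 6]
  pop 4: indeg[7]->0 | ready=[7] | order so far=[0, 3, 5, 1, 2, 6, 4]
  pop 7: no out-edges | ready=[] | order so far=[0, 3, 5, 1, 2, 6, 4, 7]
New canonical toposort: [0, 3, 5, 1, 2, 6, 4, 7]
Compare positions:
  Node 0: index 0 -> 0 (same)
  Node 1: index 3 -> 3 (same)
  Node 2: index 4 -> 4 (same)
  Node 3: index 1 -> 1 (same)
  Node 4: index 6 -> 6 (same)
  Node 5: index 2 -> 2 (same)
  Node 6: index 5 -> 5 (same)
  Node 7: index 7 -> 7 (same)
Nodes that changed position: none

Answer: none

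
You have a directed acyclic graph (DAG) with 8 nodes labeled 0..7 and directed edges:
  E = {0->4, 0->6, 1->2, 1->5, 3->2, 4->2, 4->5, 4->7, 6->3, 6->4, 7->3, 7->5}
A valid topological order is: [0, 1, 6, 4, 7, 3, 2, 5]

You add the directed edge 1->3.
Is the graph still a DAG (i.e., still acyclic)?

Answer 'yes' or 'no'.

Given toposort: [0, 1, 6, 4, 7, 3, 2, 5]
Position of 1: index 1; position of 3: index 5
New edge 1->3: forward
Forward edge: respects the existing order. Still a DAG, same toposort still valid.
Still a DAG? yes

Answer: yes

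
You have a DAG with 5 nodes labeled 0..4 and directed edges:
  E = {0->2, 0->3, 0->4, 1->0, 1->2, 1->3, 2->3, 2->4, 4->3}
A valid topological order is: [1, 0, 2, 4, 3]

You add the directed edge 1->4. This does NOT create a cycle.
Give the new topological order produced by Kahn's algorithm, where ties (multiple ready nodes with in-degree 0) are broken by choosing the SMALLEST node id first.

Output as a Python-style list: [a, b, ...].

Answer: [1, 0, 2, 4, 3]

Derivation:
Old toposort: [1, 0, 2, 4, 3]
Added edge: 1->4
Position of 1 (0) < position of 4 (3). Old order still valid.
Run Kahn's algorithm (break ties by smallest node id):
  initial in-degrees: [1, 0, 2, 4, 3]
  ready (indeg=0): [1]
  pop 1: indeg[0]->0; indeg[2]->1; indeg[3]->3; indeg[4]->2 | ready=[0] | order so far=[1]
  pop 0: indeg[2]->0; indeg[3]->2; indeg[4]->1 | ready=[2] | order so far=[1, 0]
  pop 2: indeg[3]->1; indeg[4]->0 | ready=[4] | order so far=[1, 0, 2]
  pop 4: indeg[3]->0 | ready=[3] | order so far=[1, 0, 2, 4]
  pop 3: no out-edges | ready=[] | order so far=[1, 0, 2, 4, 3]
  Result: [1, 0, 2, 4, 3]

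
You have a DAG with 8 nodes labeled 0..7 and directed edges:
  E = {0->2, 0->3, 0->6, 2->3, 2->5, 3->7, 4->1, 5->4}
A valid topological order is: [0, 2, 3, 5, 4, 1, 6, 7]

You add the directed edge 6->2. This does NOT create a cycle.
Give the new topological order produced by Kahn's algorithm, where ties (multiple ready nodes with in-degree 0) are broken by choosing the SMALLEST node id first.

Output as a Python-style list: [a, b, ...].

Answer: [0, 6, 2, 3, 5, 4, 1, 7]

Derivation:
Old toposort: [0, 2, 3, 5, 4, 1, 6, 7]
Added edge: 6->2
Position of 6 (6) > position of 2 (1). Must reorder: 6 must now come before 2.
Run Kahn's algorithm (break ties by smallest node id):
  initial in-degrees: [0, 1, 2, 2, 1, 1, 1, 1]
  ready (indeg=0): [0]
  pop 0: indeg[2]->1; indeg[3]->1; indeg[6]->0 | ready=[6] | order so far=[0]
  pop 6: indeg[2]->0 | ready=[2] | order so far=[0, 6]
  pop 2: indeg[3]->0; indeg[5]->0 | ready=[3, 5] | order so far=[0, 6, 2]
  pop 3: indeg[7]->0 | ready=[5, 7] | order so far=[0, 6, 2, 3]
  pop 5: indeg[4]->0 | ready=[4, 7] | order so far=[0, 6, 2, 3, 5]
  pop 4: indeg[1]->0 | ready=[1, 7] | order so far=[0, 6, 2, 3, 5, 4]
  pop 1: no out-edges | ready=[7] | order so far=[0, 6, 2, 3, 5, 4, 1]
  pop 7: no out-edges | ready=[] | order so far=[0, 6, 2, 3, 5, 4, 1, 7]
  Result: [0, 6, 2, 3, 5, 4, 1, 7]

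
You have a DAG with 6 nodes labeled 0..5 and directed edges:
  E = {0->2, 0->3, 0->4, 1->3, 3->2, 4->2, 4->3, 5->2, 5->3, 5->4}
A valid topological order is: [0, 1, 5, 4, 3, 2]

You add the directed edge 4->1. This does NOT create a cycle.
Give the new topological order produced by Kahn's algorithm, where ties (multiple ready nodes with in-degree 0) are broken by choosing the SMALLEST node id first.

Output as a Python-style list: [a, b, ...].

Old toposort: [0, 1, 5, 4, 3, 2]
Added edge: 4->1
Position of 4 (3) > position of 1 (1). Must reorder: 4 must now come before 1.
Run Kahn's algorithm (break ties by smallest node id):
  initial in-degrees: [0, 1, 4, 4, 2, 0]
  ready (indeg=0): [0, 5]
  pop 0: indeg[2]->3; indeg[3]->3; indeg[4]->1 | ready=[5] | order so far=[0]
  pop 5: indeg[2]->2; indeg[3]->2; indeg[4]->0 | ready=[4] | order so far=[0, 5]
  pop 4: indeg[1]->0; indeg[2]->1; indeg[3]->1 | ready=[1] | order so far=[0, 5, 4]
  pop 1: indeg[3]->0 | ready=[3] | order so far=[0, 5, 4, 1]
  pop 3: indeg[2]->0 | ready=[2] | order so far=[0, 5, 4, 1, 3]
  pop 2: no out-edges | ready=[] | order so far=[0, 5, 4, 1, 3, 2]
  Result: [0, 5, 4, 1, 3, 2]

Answer: [0, 5, 4, 1, 3, 2]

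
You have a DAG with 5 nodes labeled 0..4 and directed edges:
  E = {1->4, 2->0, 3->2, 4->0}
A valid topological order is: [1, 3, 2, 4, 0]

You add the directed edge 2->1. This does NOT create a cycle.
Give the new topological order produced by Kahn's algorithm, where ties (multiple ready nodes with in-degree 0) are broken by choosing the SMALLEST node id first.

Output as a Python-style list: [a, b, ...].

Old toposort: [1, 3, 2, 4, 0]
Added edge: 2->1
Position of 2 (2) > position of 1 (0). Must reorder: 2 must now come before 1.
Run Kahn's algorithm (break ties by smallest node id):
  initial in-degrees: [2, 1, 1, 0, 1]
  ready (indeg=0): [3]
  pop 3: indeg[2]->0 | ready=[2] | order so far=[3]
  pop 2: indeg[0]->1; indeg[1]->0 | ready=[1] | order so far=[3, 2]
  pop 1: indeg[4]->0 | ready=[4] | order so far=[3, 2, 1]
  pop 4: indeg[0]->0 | ready=[0] | order so far=[3, 2, 1, 4]
  pop 0: no out-edges | ready=[] | order so far=[3, 2, 1, 4, 0]
  Result: [3, 2, 1, 4, 0]

Answer: [3, 2, 1, 4, 0]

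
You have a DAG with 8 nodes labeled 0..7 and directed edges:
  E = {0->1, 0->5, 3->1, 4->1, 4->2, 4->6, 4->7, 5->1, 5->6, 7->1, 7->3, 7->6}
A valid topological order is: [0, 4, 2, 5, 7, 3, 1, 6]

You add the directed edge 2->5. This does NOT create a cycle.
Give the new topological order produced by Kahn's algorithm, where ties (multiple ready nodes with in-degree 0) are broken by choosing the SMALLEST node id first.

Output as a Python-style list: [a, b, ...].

Old toposort: [0, 4, 2, 5, 7, 3, 1, 6]
Added edge: 2->5
Position of 2 (2) < position of 5 (3). Old order still valid.
Run Kahn's algorithm (break ties by smallest node id):
  initial in-degrees: [0, 5, 1, 1, 0, 2, 3, 1]
  ready (indeg=0): [0, 4]
  pop 0: indeg[1]->4; indeg[5]->1 | ready=[4] | order so far=[0]
  pop 4: indeg[1]->3; indeg[2]->0; indeg[6]->2; indeg[7]->0 | ready=[2, 7] | order so far=[0, 4]
  pop 2: indeg[5]->0 | ready=[5, 7] | order so far=[0, 4, 2]
  pop 5: indeg[1]->2; indeg[6]->1 | ready=[7] | order so far=[0, 4, 2, 5]
  pop 7: indeg[1]->1; indeg[3]->0; indeg[6]->0 | ready=[3, 6] | order so far=[0, 4, 2, 5, 7]
  pop 3: indeg[1]->0 | ready=[1, 6] | order so far=[0, 4, 2, 5, 7, 3]
  pop 1: no out-edges | ready=[6] | order so far=[0, 4, 2, 5, 7, 3, 1]
  pop 6: no out-edges | ready=[] | order so far=[0, 4, 2, 5, 7, 3, 1, 6]
  Result: [0, 4, 2, 5, 7, 3, 1, 6]

Answer: [0, 4, 2, 5, 7, 3, 1, 6]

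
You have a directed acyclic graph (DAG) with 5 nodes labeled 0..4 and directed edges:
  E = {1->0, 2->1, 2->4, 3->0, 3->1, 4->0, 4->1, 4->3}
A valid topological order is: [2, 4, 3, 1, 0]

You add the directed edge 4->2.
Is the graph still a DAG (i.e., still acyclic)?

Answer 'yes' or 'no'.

Given toposort: [2, 4, 3, 1, 0]
Position of 4: index 1; position of 2: index 0
New edge 4->2: backward (u after v in old order)
Backward edge: old toposort is now invalid. Check if this creates a cycle.
Does 2 already reach 4? Reachable from 2: [0, 1, 2, 3, 4]. YES -> cycle!
Still a DAG? no

Answer: no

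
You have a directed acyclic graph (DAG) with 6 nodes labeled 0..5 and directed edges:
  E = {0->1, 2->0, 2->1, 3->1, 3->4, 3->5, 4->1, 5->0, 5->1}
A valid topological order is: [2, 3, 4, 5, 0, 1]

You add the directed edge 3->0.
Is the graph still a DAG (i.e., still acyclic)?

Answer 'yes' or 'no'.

Given toposort: [2, 3, 4, 5, 0, 1]
Position of 3: index 1; position of 0: index 4
New edge 3->0: forward
Forward edge: respects the existing order. Still a DAG, same toposort still valid.
Still a DAG? yes

Answer: yes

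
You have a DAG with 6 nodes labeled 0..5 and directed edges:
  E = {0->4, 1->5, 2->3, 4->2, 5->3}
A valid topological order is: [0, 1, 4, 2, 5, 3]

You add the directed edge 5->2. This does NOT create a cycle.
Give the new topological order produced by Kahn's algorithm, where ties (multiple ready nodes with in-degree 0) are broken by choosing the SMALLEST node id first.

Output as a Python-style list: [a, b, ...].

Answer: [0, 1, 4, 5, 2, 3]

Derivation:
Old toposort: [0, 1, 4, 2, 5, 3]
Added edge: 5->2
Position of 5 (4) > position of 2 (3). Must reorder: 5 must now come before 2.
Run Kahn's algorithm (break ties by smallest node id):
  initial in-degrees: [0, 0, 2, 2, 1, 1]
  ready (indeg=0): [0, 1]
  pop 0: indeg[4]->0 | ready=[1, 4] | order so far=[0]
  pop 1: indeg[5]->0 | ready=[4, 5] | order so far=[0, 1]
  pop 4: indeg[2]->1 | ready=[5] | order so far=[0, 1, 4]
  pop 5: indeg[2]->0; indeg[3]->1 | ready=[2] | order so far=[0, 1, 4, 5]
  pop 2: indeg[3]->0 | ready=[3] | order so far=[0, 1, 4, 5, 2]
  pop 3: no out-edges | ready=[] | order so far=[0, 1, 4, 5, 2, 3]
  Result: [0, 1, 4, 5, 2, 3]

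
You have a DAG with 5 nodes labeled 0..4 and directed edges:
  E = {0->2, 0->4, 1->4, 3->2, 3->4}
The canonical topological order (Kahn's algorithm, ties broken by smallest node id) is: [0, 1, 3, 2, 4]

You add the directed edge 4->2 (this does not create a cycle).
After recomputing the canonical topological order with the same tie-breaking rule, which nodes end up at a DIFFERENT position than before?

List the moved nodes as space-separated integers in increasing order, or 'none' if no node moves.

Old toposort: [0, 1, 3, 2, 4]
Added edge 4->2
Recompute Kahn (smallest-id tiebreak):
  initial in-degrees: [0, 0, 3, 0, 3]
  ready (indeg=0): [0, 1, 3]
  pop 0: indeg[2]->2; indeg[4]->2 | ready=[1, 3] | order so far=[0]
  pop 1: indeg[4]->1 | ready=[3] | order so far=[0, 1]
  pop 3: indeg[2]->1; indeg[4]->0 | ready=[4] | order so far=[0, 1, 3]
  pop 4: indeg[2]->0 | ready=[2] | order so far=[0, 1, 3, 4]
  pop 2: no out-edges | ready=[] | order so far=[0, 1, 3, 4, 2]
New canonical toposort: [0, 1, 3, 4, 2]
Compare positions:
  Node 0: index 0 -> 0 (same)
  Node 1: index 1 -> 1 (same)
  Node 2: index 3 -> 4 (moved)
  Node 3: index 2 -> 2 (same)
  Node 4: index 4 -> 3 (moved)
Nodes that changed position: 2 4

Answer: 2 4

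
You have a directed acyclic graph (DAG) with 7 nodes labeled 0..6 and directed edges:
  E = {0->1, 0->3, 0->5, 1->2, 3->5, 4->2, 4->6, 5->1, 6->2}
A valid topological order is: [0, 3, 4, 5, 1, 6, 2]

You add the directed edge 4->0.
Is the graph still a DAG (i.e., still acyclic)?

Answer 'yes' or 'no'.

Answer: yes

Derivation:
Given toposort: [0, 3, 4, 5, 1, 6, 2]
Position of 4: index 2; position of 0: index 0
New edge 4->0: backward (u after v in old order)
Backward edge: old toposort is now invalid. Check if this creates a cycle.
Does 0 already reach 4? Reachable from 0: [0, 1, 2, 3, 5]. NO -> still a DAG (reorder needed).
Still a DAG? yes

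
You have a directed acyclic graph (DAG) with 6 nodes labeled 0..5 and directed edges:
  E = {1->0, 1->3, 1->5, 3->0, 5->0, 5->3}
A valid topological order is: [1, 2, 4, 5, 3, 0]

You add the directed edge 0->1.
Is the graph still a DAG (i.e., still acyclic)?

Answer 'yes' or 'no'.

Answer: no

Derivation:
Given toposort: [1, 2, 4, 5, 3, 0]
Position of 0: index 5; position of 1: index 0
New edge 0->1: backward (u after v in old order)
Backward edge: old toposort is now invalid. Check if this creates a cycle.
Does 1 already reach 0? Reachable from 1: [0, 1, 3, 5]. YES -> cycle!
Still a DAG? no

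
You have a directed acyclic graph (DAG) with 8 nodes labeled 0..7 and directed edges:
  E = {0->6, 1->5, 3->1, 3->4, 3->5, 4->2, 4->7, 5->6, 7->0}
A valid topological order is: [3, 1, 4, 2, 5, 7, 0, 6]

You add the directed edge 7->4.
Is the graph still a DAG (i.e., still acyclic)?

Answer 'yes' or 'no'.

Answer: no

Derivation:
Given toposort: [3, 1, 4, 2, 5, 7, 0, 6]
Position of 7: index 5; position of 4: index 2
New edge 7->4: backward (u after v in old order)
Backward edge: old toposort is now invalid. Check if this creates a cycle.
Does 4 already reach 7? Reachable from 4: [0, 2, 4, 6, 7]. YES -> cycle!
Still a DAG? no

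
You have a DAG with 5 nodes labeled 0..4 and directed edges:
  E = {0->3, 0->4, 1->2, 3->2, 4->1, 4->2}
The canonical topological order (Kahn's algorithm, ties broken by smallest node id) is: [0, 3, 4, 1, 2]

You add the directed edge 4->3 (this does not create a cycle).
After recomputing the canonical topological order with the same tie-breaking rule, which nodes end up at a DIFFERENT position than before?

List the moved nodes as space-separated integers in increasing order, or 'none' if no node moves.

Answer: 1 3 4

Derivation:
Old toposort: [0, 3, 4, 1, 2]
Added edge 4->3
Recompute Kahn (smallest-id tiebreak):
  initial in-degrees: [0, 1, 3, 2, 1]
  ready (indeg=0): [0]
  pop 0: indeg[3]->1; indeg[4]->0 | ready=[4] | order so far=[0]
  pop 4: indeg[1]->0; indeg[2]->2; indeg[3]->0 | ready=[1, 3] | order so far=[0, 4]
  pop 1: indeg[2]->1 | ready=[3] | order so far=[0, 4, 1]
  pop 3: indeg[2]->0 | ready=[2] | order so far=[0, 4, 1, 3]
  pop 2: no out-edges | ready=[] | order so far=[0, 4, 1, 3, 2]
New canonical toposort: [0, 4, 1, 3, 2]
Compare positions:
  Node 0: index 0 -> 0 (same)
  Node 1: index 3 -> 2 (moved)
  Node 2: index 4 -> 4 (same)
  Node 3: index 1 -> 3 (moved)
  Node 4: index 2 -> 1 (moved)
Nodes that changed position: 1 3 4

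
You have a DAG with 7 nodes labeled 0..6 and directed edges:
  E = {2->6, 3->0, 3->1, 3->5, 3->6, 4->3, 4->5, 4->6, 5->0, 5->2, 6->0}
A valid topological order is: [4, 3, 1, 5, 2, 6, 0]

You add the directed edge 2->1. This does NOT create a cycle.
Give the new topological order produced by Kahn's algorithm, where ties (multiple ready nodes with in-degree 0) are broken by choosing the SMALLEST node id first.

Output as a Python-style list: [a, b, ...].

Answer: [4, 3, 5, 2, 1, 6, 0]

Derivation:
Old toposort: [4, 3, 1, 5, 2, 6, 0]
Added edge: 2->1
Position of 2 (4) > position of 1 (2). Must reorder: 2 must now come before 1.
Run Kahn's algorithm (break ties by smallest node id):
  initial in-degrees: [3, 2, 1, 1, 0, 2, 3]
  ready (indeg=0): [4]
  pop 4: indeg[3]->0; indeg[5]->1; indeg[6]->2 | ready=[3] | order so far=[4]
  pop 3: indeg[0]->2; indeg[1]->1; indeg[5]->0; indeg[6]->1 | ready=[5] | order so far=[4, 3]
  pop 5: indeg[0]->1; indeg[2]->0 | ready=[2] | order so far=[4, 3, 5]
  pop 2: indeg[1]->0; indeg[6]->0 | ready=[1, 6] | order so far=[4, 3, 5, 2]
  pop 1: no out-edges | ready=[6] | order so far=[4, 3, 5, 2, 1]
  pop 6: indeg[0]->0 | ready=[0] | order so far=[4, 3, 5, 2, 1, 6]
  pop 0: no out-edges | ready=[] | order so far=[4, 3, 5, 2, 1, 6, 0]
  Result: [4, 3, 5, 2, 1, 6, 0]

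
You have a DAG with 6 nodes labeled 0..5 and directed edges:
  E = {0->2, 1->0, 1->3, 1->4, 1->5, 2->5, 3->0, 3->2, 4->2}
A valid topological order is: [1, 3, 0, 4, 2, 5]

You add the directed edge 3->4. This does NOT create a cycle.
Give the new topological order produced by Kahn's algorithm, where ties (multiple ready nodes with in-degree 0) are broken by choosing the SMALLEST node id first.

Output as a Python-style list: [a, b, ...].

Answer: [1, 3, 0, 4, 2, 5]

Derivation:
Old toposort: [1, 3, 0, 4, 2, 5]
Added edge: 3->4
Position of 3 (1) < position of 4 (3). Old order still valid.
Run Kahn's algorithm (break ties by smallest node id):
  initial in-degrees: [2, 0, 3, 1, 2, 2]
  ready (indeg=0): [1]
  pop 1: indeg[0]->1; indeg[3]->0; indeg[4]->1; indeg[5]->1 | ready=[3] | order so far=[1]
  pop 3: indeg[0]->0; indeg[2]->2; indeg[4]->0 | ready=[0, 4] | order so far=[1, 3]
  pop 0: indeg[2]->1 | ready=[4] | order so far=[1, 3, 0]
  pop 4: indeg[2]->0 | ready=[2] | order so far=[1, 3, 0, 4]
  pop 2: indeg[5]->0 | ready=[5] | order so far=[1, 3, 0, 4, 2]
  pop 5: no out-edges | ready=[] | order so far=[1, 3, 0, 4, 2, 5]
  Result: [1, 3, 0, 4, 2, 5]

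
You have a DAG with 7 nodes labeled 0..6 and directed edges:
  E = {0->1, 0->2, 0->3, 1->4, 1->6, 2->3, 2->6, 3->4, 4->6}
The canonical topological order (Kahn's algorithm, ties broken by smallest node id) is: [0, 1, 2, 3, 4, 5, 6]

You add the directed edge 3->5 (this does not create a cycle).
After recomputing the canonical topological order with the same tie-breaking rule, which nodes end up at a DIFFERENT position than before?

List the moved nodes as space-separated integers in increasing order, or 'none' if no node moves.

Old toposort: [0, 1, 2, 3, 4, 5, 6]
Added edge 3->5
Recompute Kahn (smallest-id tiebreak):
  initial in-degrees: [0, 1, 1, 2, 2, 1, 3]
  ready (indeg=0): [0]
  pop 0: indeg[1]->0; indeg[2]->0; indeg[3]->1 | ready=[1, 2] | order so far=[0]
  pop 1: indeg[4]->1; indeg[6]->2 | ready=[2] | order so far=[0, 1]
  pop 2: indeg[3]->0; indeg[6]->1 | ready=[3] | order so far=[0, 1, 2]
  pop 3: indeg[4]->0; indeg[5]->0 | ready=[4, 5] | order so far=[0, 1, 2, 3]
  pop 4: indeg[6]->0 | ready=[5, 6] | order so far=[0, 1, 2, 3, 4]
  pop 5: no out-edges | ready=[6] | order so far=[0, 1, 2, 3, 4, 5]
  pop 6: no out-edges | ready=[] | order so far=[0, 1, 2, 3, 4, 5, 6]
New canonical toposort: [0, 1, 2, 3, 4, 5, 6]
Compare positions:
  Node 0: index 0 -> 0 (same)
  Node 1: index 1 -> 1 (same)
  Node 2: index 2 -> 2 (same)
  Node 3: index 3 -> 3 (same)
  Node 4: index 4 -> 4 (same)
  Node 5: index 5 -> 5 (same)
  Node 6: index 6 -> 6 (same)
Nodes that changed position: none

Answer: none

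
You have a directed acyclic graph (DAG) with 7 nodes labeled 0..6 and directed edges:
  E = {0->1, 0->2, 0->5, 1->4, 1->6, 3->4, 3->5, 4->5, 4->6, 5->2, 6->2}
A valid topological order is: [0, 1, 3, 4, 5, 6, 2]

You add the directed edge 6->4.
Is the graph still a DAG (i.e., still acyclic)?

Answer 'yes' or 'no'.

Given toposort: [0, 1, 3, 4, 5, 6, 2]
Position of 6: index 5; position of 4: index 3
New edge 6->4: backward (u after v in old order)
Backward edge: old toposort is now invalid. Check if this creates a cycle.
Does 4 already reach 6? Reachable from 4: [2, 4, 5, 6]. YES -> cycle!
Still a DAG? no

Answer: no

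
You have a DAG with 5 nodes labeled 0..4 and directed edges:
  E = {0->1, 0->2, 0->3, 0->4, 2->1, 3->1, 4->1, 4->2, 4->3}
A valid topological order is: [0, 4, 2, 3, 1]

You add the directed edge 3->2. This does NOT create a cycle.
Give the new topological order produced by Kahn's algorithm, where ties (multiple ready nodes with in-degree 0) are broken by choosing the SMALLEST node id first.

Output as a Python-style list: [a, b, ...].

Old toposort: [0, 4, 2, 3, 1]
Added edge: 3->2
Position of 3 (3) > position of 2 (2). Must reorder: 3 must now come before 2.
Run Kahn's algorithm (break ties by smallest node id):
  initial in-degrees: [0, 4, 3, 2, 1]
  ready (indeg=0): [0]
  pop 0: indeg[1]->3; indeg[2]->2; indeg[3]->1; indeg[4]->0 | ready=[4] | order so far=[0]
  pop 4: indeg[1]->2; indeg[2]->1; indeg[3]->0 | ready=[3] | order so far=[0, 4]
  pop 3: indeg[1]->1; indeg[2]->0 | ready=[2] | order so far=[0, 4, 3]
  pop 2: indeg[1]->0 | ready=[1] | order so far=[0, 4, 3, 2]
  pop 1: no out-edges | ready=[] | order so far=[0, 4, 3, 2, 1]
  Result: [0, 4, 3, 2, 1]

Answer: [0, 4, 3, 2, 1]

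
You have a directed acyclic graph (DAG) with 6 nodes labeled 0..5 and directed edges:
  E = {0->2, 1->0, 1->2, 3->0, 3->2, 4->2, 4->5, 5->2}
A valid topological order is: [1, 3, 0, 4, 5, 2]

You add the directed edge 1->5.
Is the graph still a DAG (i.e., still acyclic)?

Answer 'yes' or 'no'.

Given toposort: [1, 3, 0, 4, 5, 2]
Position of 1: index 0; position of 5: index 4
New edge 1->5: forward
Forward edge: respects the existing order. Still a DAG, same toposort still valid.
Still a DAG? yes

Answer: yes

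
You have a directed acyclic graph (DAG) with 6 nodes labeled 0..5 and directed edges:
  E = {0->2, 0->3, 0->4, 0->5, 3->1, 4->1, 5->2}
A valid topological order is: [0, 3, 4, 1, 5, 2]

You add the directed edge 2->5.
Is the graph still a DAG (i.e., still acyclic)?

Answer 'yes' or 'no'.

Answer: no

Derivation:
Given toposort: [0, 3, 4, 1, 5, 2]
Position of 2: index 5; position of 5: index 4
New edge 2->5: backward (u after v in old order)
Backward edge: old toposort is now invalid. Check if this creates a cycle.
Does 5 already reach 2? Reachable from 5: [2, 5]. YES -> cycle!
Still a DAG? no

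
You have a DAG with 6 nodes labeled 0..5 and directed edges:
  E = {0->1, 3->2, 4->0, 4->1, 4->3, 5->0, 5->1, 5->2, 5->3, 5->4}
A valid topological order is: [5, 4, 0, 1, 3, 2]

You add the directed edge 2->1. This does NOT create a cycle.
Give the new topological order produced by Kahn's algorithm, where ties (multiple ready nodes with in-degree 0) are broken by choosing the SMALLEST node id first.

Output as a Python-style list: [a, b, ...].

Old toposort: [5, 4, 0, 1, 3, 2]
Added edge: 2->1
Position of 2 (5) > position of 1 (3). Must reorder: 2 must now come before 1.
Run Kahn's algorithm (break ties by smallest node id):
  initial in-degrees: [2, 4, 2, 2, 1, 0]
  ready (indeg=0): [5]
  pop 5: indeg[0]->1; indeg[1]->3; indeg[2]->1; indeg[3]->1; indeg[4]->0 | ready=[4] | order so far=[5]
  pop 4: indeg[0]->0; indeg[1]->2; indeg[3]->0 | ready=[0, 3] | order so far=[5, 4]
  pop 0: indeg[1]->1 | ready=[3] | order so far=[5, 4, 0]
  pop 3: indeg[2]->0 | ready=[2] | order so far=[5, 4, 0, 3]
  pop 2: indeg[1]->0 | ready=[1] | order so far=[5, 4, 0, 3, 2]
  pop 1: no out-edges | ready=[] | order so far=[5, 4, 0, 3, 2, 1]
  Result: [5, 4, 0, 3, 2, 1]

Answer: [5, 4, 0, 3, 2, 1]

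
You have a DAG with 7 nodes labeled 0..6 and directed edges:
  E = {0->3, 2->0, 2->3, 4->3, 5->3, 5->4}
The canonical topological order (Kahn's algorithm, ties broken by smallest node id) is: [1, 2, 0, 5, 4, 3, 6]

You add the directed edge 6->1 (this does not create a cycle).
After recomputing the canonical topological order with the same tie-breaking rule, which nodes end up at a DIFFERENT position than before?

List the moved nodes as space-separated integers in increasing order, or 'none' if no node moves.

Answer: 0 1 2 3 4 5 6

Derivation:
Old toposort: [1, 2, 0, 5, 4, 3, 6]
Added edge 6->1
Recompute Kahn (smallest-id tiebreak):
  initial in-degrees: [1, 1, 0, 4, 1, 0, 0]
  ready (indeg=0): [2, 5, 6]
  pop 2: indeg[0]->0; indeg[3]->3 | ready=[0, 5, 6] | order so far=[2]
  pop 0: indeg[3]->2 | ready=[5, 6] | order so far=[2, 0]
  pop 5: indeg[3]->1; indeg[4]->0 | ready=[4, 6] | order so far=[2, 0, 5]
  pop 4: indeg[3]->0 | ready=[3, 6] | order so far=[2, 0, 5, 4]
  pop 3: no out-edges | ready=[6] | order so far=[2, 0, 5, 4, 3]
  pop 6: indeg[1]->0 | ready=[1] | order so far=[2, 0, 5, 4, 3, 6]
  pop 1: no out-edges | ready=[] | order so far=[2, 0, 5, 4, 3, 6, 1]
New canonical toposort: [2, 0, 5, 4, 3, 6, 1]
Compare positions:
  Node 0: index 2 -> 1 (moved)
  Node 1: index 0 -> 6 (moved)
  Node 2: index 1 -> 0 (moved)
  Node 3: index 5 -> 4 (moved)
  Node 4: index 4 -> 3 (moved)
  Node 5: index 3 -> 2 (moved)
  Node 6: index 6 -> 5 (moved)
Nodes that changed position: 0 1 2 3 4 5 6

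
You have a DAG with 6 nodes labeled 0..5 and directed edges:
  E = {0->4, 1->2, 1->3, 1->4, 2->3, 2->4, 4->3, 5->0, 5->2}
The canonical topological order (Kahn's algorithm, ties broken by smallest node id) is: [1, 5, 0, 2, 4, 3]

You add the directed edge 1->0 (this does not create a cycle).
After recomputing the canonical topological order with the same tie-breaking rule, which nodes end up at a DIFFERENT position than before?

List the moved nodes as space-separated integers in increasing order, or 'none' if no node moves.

Old toposort: [1, 5, 0, 2, 4, 3]
Added edge 1->0
Recompute Kahn (smallest-id tiebreak):
  initial in-degrees: [2, 0, 2, 3, 3, 0]
  ready (indeg=0): [1, 5]
  pop 1: indeg[0]->1; indeg[2]->1; indeg[3]->2; indeg[4]->2 | ready=[5] | order so far=[1]
  pop 5: indeg[0]->0; indeg[2]->0 | ready=[0, 2] | order so far=[1, 5]
  pop 0: indeg[4]->1 | ready=[2] | order so far=[1, 5, 0]
  pop 2: indeg[3]->1; indeg[4]->0 | ready=[4] | order so far=[1, 5, 0, 2]
  pop 4: indeg[3]->0 | ready=[3] | order so far=[1, 5, 0, 2, 4]
  pop 3: no out-edges | ready=[] | order so far=[1, 5, 0, 2, 4, 3]
New canonical toposort: [1, 5, 0, 2, 4, 3]
Compare positions:
  Node 0: index 2 -> 2 (same)
  Node 1: index 0 -> 0 (same)
  Node 2: index 3 -> 3 (same)
  Node 3: index 5 -> 5 (same)
  Node 4: index 4 -> 4 (same)
  Node 5: index 1 -> 1 (same)
Nodes that changed position: none

Answer: none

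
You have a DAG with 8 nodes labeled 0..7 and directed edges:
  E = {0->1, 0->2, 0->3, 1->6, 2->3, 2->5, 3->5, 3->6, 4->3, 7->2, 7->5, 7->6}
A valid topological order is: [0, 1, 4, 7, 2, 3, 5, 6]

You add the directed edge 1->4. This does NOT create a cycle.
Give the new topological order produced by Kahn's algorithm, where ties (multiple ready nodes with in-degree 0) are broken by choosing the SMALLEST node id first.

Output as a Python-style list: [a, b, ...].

Old toposort: [0, 1, 4, 7, 2, 3, 5, 6]
Added edge: 1->4
Position of 1 (1) < position of 4 (2). Old order still valid.
Run Kahn's algorithm (break ties by smallest node id):
  initial in-degrees: [0, 1, 2, 3, 1, 3, 3, 0]
  ready (indeg=0): [0, 7]
  pop 0: indeg[1]->0; indeg[2]->1; indeg[3]->2 | ready=[1, 7] | order so far=[0]
  pop 1: indeg[4]->0; indeg[6]->2 | ready=[4, 7] | order so far=[0, 1]
  pop 4: indeg[3]->1 | ready=[7] | order so far=[0, 1, 4]
  pop 7: indeg[2]->0; indeg[5]->2; indeg[6]->1 | ready=[2] | order so far=[0, 1, 4, 7]
  pop 2: indeg[3]->0; indeg[5]->1 | ready=[3] | order so far=[0, 1, 4, 7, 2]
  pop 3: indeg[5]->0; indeg[6]->0 | ready=[5, 6] | order so far=[0, 1, 4, 7, 2, 3]
  pop 5: no out-edges | ready=[6] | order so far=[0, 1, 4, 7, 2, 3, 5]
  pop 6: no out-edges | ready=[] | order so far=[0, 1, 4, 7, 2, 3, 5, 6]
  Result: [0, 1, 4, 7, 2, 3, 5, 6]

Answer: [0, 1, 4, 7, 2, 3, 5, 6]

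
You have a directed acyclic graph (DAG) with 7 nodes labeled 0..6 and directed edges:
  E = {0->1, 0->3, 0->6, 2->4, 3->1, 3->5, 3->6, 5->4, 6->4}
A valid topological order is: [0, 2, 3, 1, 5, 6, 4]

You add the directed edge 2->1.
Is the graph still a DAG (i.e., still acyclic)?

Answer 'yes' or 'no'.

Answer: yes

Derivation:
Given toposort: [0, 2, 3, 1, 5, 6, 4]
Position of 2: index 1; position of 1: index 3
New edge 2->1: forward
Forward edge: respects the existing order. Still a DAG, same toposort still valid.
Still a DAG? yes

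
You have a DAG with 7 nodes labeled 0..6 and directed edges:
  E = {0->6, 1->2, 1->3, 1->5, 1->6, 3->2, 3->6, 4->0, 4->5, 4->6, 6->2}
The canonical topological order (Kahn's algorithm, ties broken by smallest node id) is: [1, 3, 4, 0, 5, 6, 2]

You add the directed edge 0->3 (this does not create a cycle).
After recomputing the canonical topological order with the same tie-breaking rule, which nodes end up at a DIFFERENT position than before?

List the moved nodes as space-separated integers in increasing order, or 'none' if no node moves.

Old toposort: [1, 3, 4, 0, 5, 6, 2]
Added edge 0->3
Recompute Kahn (smallest-id tiebreak):
  initial in-degrees: [1, 0, 3, 2, 0, 2, 4]
  ready (indeg=0): [1, 4]
  pop 1: indeg[2]->2; indeg[3]->1; indeg[5]->1; indeg[6]->3 | ready=[4] | order so far=[1]
  pop 4: indeg[0]->0; indeg[5]->0; indeg[6]->2 | ready=[0, 5] | order so far=[1, 4]
  pop 0: indeg[3]->0; indeg[6]->1 | ready=[3, 5] | order so far=[1, 4, 0]
  pop 3: indeg[2]->1; indeg[6]->0 | ready=[5, 6] | order so far=[1, 4, 0, 3]
  pop 5: no out-edges | ready=[6] | order so far=[1, 4, 0, 3, 5]
  pop 6: indeg[2]->0 | ready=[2] | order so far=[1, 4, 0, 3, 5, 6]
  pop 2: no out-edges | ready=[] | order so far=[1, 4, 0, 3, 5, 6, 2]
New canonical toposort: [1, 4, 0, 3, 5, 6, 2]
Compare positions:
  Node 0: index 3 -> 2 (moved)
  Node 1: index 0 -> 0 (same)
  Node 2: index 6 -> 6 (same)
  Node 3: index 1 -> 3 (moved)
  Node 4: index 2 -> 1 (moved)
  Node 5: index 4 -> 4 (same)
  Node 6: index 5 -> 5 (same)
Nodes that changed position: 0 3 4

Answer: 0 3 4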